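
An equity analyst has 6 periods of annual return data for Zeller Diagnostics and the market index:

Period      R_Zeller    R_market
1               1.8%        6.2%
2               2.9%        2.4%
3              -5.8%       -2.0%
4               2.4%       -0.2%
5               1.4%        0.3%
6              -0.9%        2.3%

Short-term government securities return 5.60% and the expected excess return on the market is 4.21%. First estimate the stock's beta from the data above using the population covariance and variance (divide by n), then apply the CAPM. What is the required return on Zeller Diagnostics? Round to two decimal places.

8.21%

Mean R_i = (1.8 + 2.9 − 5.8 + 2.4 + 1.4 − 0.9) / 6 = 0.3000%
Mean R_m = (6.2 + 2.4 − 2.0 − 0.2 + 0.3 + 2.3) / 6 = 1.5000%
Σ(R_i − R̄_i)(R_m − R̄_m) = 24.8900  ⇒  Cov = 24.8900 / 6 = 4.1483
Σ(R_m − R̄_m)² = 40.1200  ⇒  Var(R_m) = 40.1200 / 6 = 6.6867
β = Cov / Var(R_m) = 4.1483 / 6.6867 = 0.6204
E(R) = R_f + β × MRP = 5.60% + 0.6204 × 4.21% = 8.21%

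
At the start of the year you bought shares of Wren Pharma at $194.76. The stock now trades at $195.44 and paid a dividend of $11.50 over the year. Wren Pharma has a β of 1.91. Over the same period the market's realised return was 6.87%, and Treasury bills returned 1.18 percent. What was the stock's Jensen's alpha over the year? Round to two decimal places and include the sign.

-5.79%

Realised HPR = (P1 + D1 − P0) / P0 = (195.44 + 11.50 − 194.76) / 194.76 = 12.18 / 194.76 = 6.2539%
MRP = 6.87% − 1.18% = 5.69%
CAPM required = R_f + β·MRP = 1.18% + 1.91 × 5.69% = 12.0479%
α = realised − required = 6.2539% − 12.0479% = -5.79%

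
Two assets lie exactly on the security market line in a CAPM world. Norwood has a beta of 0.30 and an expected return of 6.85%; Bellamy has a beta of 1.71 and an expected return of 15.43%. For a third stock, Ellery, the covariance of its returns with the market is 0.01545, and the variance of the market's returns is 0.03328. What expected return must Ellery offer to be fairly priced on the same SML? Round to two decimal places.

7.85%

MRP = (15.43% − 6.85%) / (1.71 − 0.30) = 6.0851%
R_f = 6.85% − 0.30 × 6.0851% = 5.0245%
β_Ellery = Cov / Var(R_m) = 0.01545 / 0.03328 = 0.4642
E(R_Ellery) = R_f + β × MRP = 5.0245% + 0.4642 × 6.0851% = 7.85%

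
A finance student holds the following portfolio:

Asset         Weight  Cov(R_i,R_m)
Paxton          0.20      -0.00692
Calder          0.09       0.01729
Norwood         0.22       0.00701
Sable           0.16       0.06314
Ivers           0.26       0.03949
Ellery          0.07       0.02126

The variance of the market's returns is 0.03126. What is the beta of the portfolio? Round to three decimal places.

0.754

β_Paxton = -0.00692 / 0.03126 = -0.2214
β_Calder = 0.01729 / 0.03126 = 0.5531
β_Norwood = 0.00701 / 0.03126 = 0.2242
β_Sable = 0.06314 / 0.03126 = 2.0198
β_Ivers = 0.03949 / 0.03126 = 1.2633
β_Ellery = 0.02126 / 0.03126 = 0.6801
β_P = Σ w_i β_i = 0.20×-0.2214 + 0.09×0.5531 + 0.22×0.2242 + 0.16×2.0198 + 0.26×1.2633 + 0.07×0.6801 = 0.7541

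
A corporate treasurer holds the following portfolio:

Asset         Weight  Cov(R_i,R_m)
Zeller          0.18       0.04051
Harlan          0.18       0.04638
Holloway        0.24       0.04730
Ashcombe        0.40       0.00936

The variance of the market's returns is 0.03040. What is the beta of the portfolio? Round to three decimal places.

1.011

β_Zeller = 0.04051 / 0.03040 = 1.3326
β_Harlan = 0.04638 / 0.03040 = 1.5257
β_Holloway = 0.04730 / 0.03040 = 1.5559
β_Ashcombe = 0.00936 / 0.03040 = 0.3079
β_P = Σ w_i β_i = 0.18×1.3326 + 0.18×1.5257 + 0.24×1.5559 + 0.40×0.3079 = 1.0111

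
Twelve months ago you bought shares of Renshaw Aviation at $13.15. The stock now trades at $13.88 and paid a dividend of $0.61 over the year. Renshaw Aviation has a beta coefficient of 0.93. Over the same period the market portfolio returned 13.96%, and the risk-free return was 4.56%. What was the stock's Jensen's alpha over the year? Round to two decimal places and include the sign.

Realised HPR = (P1 + D1 − P0) / P0 = (13.88 + 0.61 − 13.15) / 13.15 = 1.34 / 13.15 = 10.1901%
MRP = 13.96% − 4.56% = 9.40%
CAPM required = R_f + β·MRP = 4.56% + 0.93 × 9.40% = 13.3020%
α = realised − required = 10.1901% − 13.3020% = -3.11%

-3.11%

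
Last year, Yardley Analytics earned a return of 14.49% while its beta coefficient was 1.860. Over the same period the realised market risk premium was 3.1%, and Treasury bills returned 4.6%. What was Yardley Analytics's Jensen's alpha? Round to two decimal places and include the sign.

CAPM benchmark = R_f + β(R_m − R_f) = 4.6% + 1.860 × 3.1% = 10.3660%
α = actual − benchmark = 14.49% − 10.3660% = +4.12%

+4.12%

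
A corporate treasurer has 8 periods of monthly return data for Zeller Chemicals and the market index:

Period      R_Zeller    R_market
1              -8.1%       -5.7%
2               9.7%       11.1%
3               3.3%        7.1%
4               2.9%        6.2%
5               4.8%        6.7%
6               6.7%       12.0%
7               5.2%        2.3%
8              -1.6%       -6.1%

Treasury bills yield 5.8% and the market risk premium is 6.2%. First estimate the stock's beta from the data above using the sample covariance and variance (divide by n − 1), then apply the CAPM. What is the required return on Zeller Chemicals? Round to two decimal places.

10.12%

Mean R_i = (-8.1 + 9.7 + 3.3 + 2.9 + 4.8 + 6.7 + 5.2 − 1.6) / 8 = 2.8625%
Mean R_m = (-5.7 + 11.1 + 7.1 + 6.2 + 6.7 + 12.0 + 2.3 − 6.1) / 8 = 4.2000%
Σ(R_i − R̄_i)(R_m − R̄_m) = 233.3500  ⇒  Cov = 233.3500 / 7 = 33.3357
Σ(R_m − R̄_m)² = 334.8200  ⇒  Var(R_m) = 334.8200 / 7 = 47.8314
β = Cov / Var(R_m) = 33.3357 / 47.8314 = 0.6969
E(R) = R_f + β × MRP = 5.8% + 0.6969 × 6.2% = 10.12%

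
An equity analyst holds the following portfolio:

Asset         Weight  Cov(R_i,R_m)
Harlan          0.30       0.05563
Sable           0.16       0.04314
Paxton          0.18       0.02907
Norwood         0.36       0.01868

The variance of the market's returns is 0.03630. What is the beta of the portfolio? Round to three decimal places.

0.979

β_Harlan = 0.05563 / 0.03630 = 1.5325
β_Sable = 0.04314 / 0.03630 = 1.1884
β_Paxton = 0.02907 / 0.03630 = 0.8008
β_Norwood = 0.01868 / 0.03630 = 0.5146
β_P = Σ w_i β_i = 0.30×1.5325 + 0.16×1.1884 + 0.18×0.8008 + 0.36×0.5146 = 0.9793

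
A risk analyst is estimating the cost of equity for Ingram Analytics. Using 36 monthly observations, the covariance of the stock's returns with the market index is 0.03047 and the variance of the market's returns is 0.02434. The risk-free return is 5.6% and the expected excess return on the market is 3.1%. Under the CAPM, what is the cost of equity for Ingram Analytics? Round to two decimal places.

β = Cov(R_i, R_m) / Var(R_m) = 0.03047 / 0.02434 = 1.2518
E(R) = R_f + β × MRP = 5.6% + 1.2518 × 3.1% = 9.48%

9.48%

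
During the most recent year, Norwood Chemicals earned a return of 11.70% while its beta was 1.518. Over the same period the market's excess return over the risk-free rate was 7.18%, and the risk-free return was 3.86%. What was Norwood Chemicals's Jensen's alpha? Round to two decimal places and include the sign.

CAPM benchmark = R_f + β(R_m − R_f) = 3.86% + 1.518 × 7.18% = 14.75924%
α = actual − benchmark = 11.70% − 14.75924% = -3.06%

-3.06%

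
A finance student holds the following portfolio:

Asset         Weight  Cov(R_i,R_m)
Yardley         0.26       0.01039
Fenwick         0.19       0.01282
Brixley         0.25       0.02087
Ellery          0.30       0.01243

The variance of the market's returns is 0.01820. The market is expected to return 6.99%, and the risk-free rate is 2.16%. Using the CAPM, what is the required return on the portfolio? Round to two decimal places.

β_Yardley = 0.01039 / 0.01820 = 0.5709
β_Fenwick = 0.01282 / 0.01820 = 0.7044
β_Brixley = 0.02087 / 0.01820 = 1.1467
β_Ellery = 0.01243 / 0.01820 = 0.6830
β_P = Σ w_i β_i = 0.26×0.5709 + 0.19×0.7044 + 0.25×1.1467 + 0.30×0.6830 = 0.7738
MRP = 6.99% − 2.16% = 4.83%
E(R_P) = R_f + β_P × MRP = 2.16% + 0.7738 × 4.83% = 5.90%

5.90%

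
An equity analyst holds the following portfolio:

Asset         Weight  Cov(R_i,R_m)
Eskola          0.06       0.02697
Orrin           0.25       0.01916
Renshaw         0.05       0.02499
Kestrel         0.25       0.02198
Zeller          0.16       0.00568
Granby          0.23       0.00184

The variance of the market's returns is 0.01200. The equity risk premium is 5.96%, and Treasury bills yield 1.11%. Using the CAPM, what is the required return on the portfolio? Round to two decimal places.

8.30%

β_Eskola = 0.02697 / 0.01200 = 2.2475
β_Orrin = 0.01916 / 0.01200 = 1.5967
β_Renshaw = 0.02499 / 0.01200 = 2.0825
β_Kestrel = 0.02198 / 0.01200 = 1.8317
β_Zeller = 0.00568 / 0.01200 = 0.4733
β_Granby = 0.00184 / 0.01200 = 0.1533
β_P = Σ w_i β_i = 0.06×2.2475 + 0.25×1.5967 + 0.05×2.0825 + 0.25×1.8317 + 0.16×0.4733 + 0.23×0.1533 = 1.2071
E(R_P) = R_f + β_P × MRP = 1.11% + 1.2071 × 5.96% = 8.30%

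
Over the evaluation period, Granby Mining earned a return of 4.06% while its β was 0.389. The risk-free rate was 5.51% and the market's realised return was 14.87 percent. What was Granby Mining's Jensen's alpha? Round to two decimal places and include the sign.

Market excess return = 14.87% − 5.51% = 9.36%
CAPM benchmark = R_f + β(R_m − R_f) = 5.51% + 0.389 × 9.36% = 9.15104%
α = actual − benchmark = 4.06% − 9.15104% = -5.09%

-5.09%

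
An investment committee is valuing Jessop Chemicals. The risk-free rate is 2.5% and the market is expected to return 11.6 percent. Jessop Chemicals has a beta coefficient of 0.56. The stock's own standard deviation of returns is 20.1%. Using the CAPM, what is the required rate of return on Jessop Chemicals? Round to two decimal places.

7.60%

Market risk premium = E(R_m) − R_f = 11.6% − 2.5% = 9.10%
E(R) = R_f + β × MRP = 2.5% + 0.56 × 9.1% = 7.60%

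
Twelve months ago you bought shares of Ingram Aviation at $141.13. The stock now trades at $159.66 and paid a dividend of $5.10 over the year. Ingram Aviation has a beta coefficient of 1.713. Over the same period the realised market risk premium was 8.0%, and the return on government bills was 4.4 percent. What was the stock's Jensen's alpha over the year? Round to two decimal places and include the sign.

-1.36%

Realised HPR = (P1 + D1 − P0) / P0 = (159.66 + 5.10 − 141.13) / 141.13 = 23.63 / 141.13 = 16.7434%
CAPM required = R_f + β·MRP = 4.4% + 1.713 × 8.0% = 18.1040%
α = realised − required = 16.7434% − 18.1040% = -1.36%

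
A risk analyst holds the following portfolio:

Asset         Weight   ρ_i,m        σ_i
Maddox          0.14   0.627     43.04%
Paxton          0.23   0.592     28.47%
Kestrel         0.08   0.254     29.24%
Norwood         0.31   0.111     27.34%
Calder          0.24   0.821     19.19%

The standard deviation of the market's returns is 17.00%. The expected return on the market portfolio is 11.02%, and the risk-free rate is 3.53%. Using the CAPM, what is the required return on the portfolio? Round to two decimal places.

9.24%

β_Maddox = 0.627 × 43.04% / 17.00% = 1.5874
β_Paxton = 0.592 × 28.47% / 17.00% = 0.9914
β_Kestrel = 0.254 × 29.24% / 17.00% = 0.4369
β_Norwood = 0.111 × 27.34% / 17.00% = 0.1785
β_Calder = 0.821 × 19.19% / 17.00% = 0.9268
β_P = Σ w_i β_i = 0.14×1.5874 + 0.23×0.9914 + 0.08×0.4369 + 0.31×0.1785 + 0.24×0.9268 = 0.7630
MRP = 11.02% − 3.53% = 7.49%
E(R_P) = R_f + β_P × MRP = 3.53% + 0.7630 × 7.49% = 9.24%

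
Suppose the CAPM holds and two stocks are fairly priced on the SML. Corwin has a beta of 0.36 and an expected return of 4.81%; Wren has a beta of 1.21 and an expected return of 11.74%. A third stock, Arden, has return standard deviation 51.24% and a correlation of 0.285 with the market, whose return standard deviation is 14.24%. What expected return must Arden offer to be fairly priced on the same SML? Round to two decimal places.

10.24%

MRP = (11.74% − 4.81%) / (1.21 − 0.36) = 8.1529%
R_f = 4.81% − 0.36 × 8.1529% = 1.8750%
β_Arden = ρ·σ_i/σ_m = 0.285 × 51.24 / 14.24 = 1.0255
E(R_Arden) = R_f + β × MRP = 1.8750% + 1.0255 × 8.1529% = 10.24%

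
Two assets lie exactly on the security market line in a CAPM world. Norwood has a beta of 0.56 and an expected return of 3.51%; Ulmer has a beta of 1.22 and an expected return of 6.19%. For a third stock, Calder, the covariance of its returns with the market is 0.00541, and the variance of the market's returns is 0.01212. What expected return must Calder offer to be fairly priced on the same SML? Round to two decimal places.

MRP = (6.19% − 3.51%) / (1.22 − 0.56) = 4.0606%
R_f = 3.51% − 0.56 × 4.0606% = 1.2361%
β_Calder = Cov / Var(R_m) = 0.00541 / 0.01212 = 0.4464
E(R_Calder) = R_f + β × MRP = 1.2361% + 0.4464 × 4.0606% = 3.05%

3.05%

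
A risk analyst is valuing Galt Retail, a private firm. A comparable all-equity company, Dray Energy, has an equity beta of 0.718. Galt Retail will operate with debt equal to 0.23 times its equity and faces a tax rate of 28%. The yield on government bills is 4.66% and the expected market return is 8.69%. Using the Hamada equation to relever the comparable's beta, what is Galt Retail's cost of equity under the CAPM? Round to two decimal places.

8.03%

β_L = β_U × [1 + (1 − t)(D/E)] = 0.718 × [1 + (1 − 0.28) × 0.23]
    = 0.718 × [1 + 0.72 × 0.23] = 0.718 × 1.1656 = 0.8369
MRP = 8.69% − 4.66% = 4.03%
E(R) = R_f + β_L × MRP = 4.66% + 0.8369 × 4.03% = 8.03%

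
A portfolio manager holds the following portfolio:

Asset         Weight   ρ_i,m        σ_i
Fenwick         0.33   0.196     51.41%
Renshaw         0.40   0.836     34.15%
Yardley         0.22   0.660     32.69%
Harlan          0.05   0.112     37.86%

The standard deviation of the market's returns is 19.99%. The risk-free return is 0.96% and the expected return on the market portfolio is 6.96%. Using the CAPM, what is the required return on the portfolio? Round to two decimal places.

6.87%

β_Fenwick = 0.196 × 51.41% / 19.99% = 0.5041
β_Renshaw = 0.836 × 34.15% / 19.99% = 1.4282
β_Yardley = 0.660 × 32.69% / 19.99% = 1.0793
β_Harlan = 0.112 × 37.86% / 19.99% = 0.2121
β_P = Σ w_i β_i = 0.33×0.5041 + 0.40×1.4282 + 0.22×1.0793 + 0.05×0.2121 = 0.9857
MRP = 6.96% − 0.96% = 6.00%
E(R_P) = R_f + β_P × MRP = 0.96% + 0.9857 × 6.00% = 6.87%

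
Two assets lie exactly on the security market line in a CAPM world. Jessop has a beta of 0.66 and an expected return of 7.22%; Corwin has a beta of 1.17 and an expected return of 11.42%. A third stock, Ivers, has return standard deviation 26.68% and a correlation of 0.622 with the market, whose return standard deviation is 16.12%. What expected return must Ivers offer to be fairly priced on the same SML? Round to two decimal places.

10.26%

MRP = (11.42% − 7.22%) / (1.17 − 0.66) = 8.2353%
R_f = 7.22% − 0.66 × 8.2353% = 1.7847%
β_Ivers = ρ·σ_i/σ_m = 0.622 × 26.68 / 16.12 = 1.0295
E(R_Ivers) = R_f + β × MRP = 1.7847% + 1.0295 × 8.2353% = 10.26%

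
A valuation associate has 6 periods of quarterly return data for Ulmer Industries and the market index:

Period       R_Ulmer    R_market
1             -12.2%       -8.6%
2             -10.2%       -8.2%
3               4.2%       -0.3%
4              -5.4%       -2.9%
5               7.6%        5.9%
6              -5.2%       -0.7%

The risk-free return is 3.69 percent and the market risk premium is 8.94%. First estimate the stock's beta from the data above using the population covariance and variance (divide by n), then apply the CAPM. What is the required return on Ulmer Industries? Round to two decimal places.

Mean R_i = (-12.2 − 10.2 + 4.2 − 5.4 + 7.6 − 5.2) / 6 = -3.5333%
Mean R_m = (-8.6 − 8.2 − 0.3 − 2.9 + 5.9 − 0.7) / 6 = -2.4667%
Σ(R_i − R̄_i)(R_m − R̄_m) = 199.1467  ⇒  Cov = 199.1467 / 6 = 33.1911
Σ(R_m − R̄_m)² = 148.4933  ⇒  Var(R_m) = 148.4933 / 6 = 24.7489
β = Cov / Var(R_m) = 33.1911 / 24.7489 = 1.3411
E(R) = R_f + β × MRP = 3.69% + 1.3411 × 8.94% = 15.68%

15.68%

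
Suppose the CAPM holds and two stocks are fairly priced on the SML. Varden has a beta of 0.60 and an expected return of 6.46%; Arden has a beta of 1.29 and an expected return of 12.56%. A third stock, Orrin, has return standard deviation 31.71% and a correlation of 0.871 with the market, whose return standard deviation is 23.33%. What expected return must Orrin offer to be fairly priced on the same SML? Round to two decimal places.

MRP = (12.56% − 6.46%) / (1.29 − 0.60) = 8.8406%
R_f = 6.46% − 0.60 × 8.8406% = 1.1556%
β_Orrin = ρ·σ_i/σ_m = 0.871 × 31.71 / 23.33 = 1.1839
E(R_Orrin) = R_f + β × MRP = 1.1556% + 1.1839 × 8.8406% = 11.62%

11.62%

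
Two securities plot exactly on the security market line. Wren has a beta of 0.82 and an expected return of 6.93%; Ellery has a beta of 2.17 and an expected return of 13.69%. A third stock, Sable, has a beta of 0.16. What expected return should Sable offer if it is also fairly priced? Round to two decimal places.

3.63%

MRP (SML slope) = (13.69% − 6.93%) / (2.17 − 0.82) = 6.76% / 1.35 = 5.0074%
R_f (intercept) = 6.93% − 0.82 × 5.0074% = 2.8239%
E(R_Sable) = R_f + β × MRP = 2.8239% + 0.16 × 5.0074% = 3.63%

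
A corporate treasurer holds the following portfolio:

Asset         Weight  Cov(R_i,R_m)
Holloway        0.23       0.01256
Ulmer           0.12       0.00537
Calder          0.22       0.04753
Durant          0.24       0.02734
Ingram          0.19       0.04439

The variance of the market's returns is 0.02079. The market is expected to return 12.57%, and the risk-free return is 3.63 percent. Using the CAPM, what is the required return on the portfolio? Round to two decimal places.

β_Holloway = 0.01256 / 0.02079 = 0.6041
β_Ulmer = 0.00537 / 0.02079 = 0.2583
β_Calder = 0.04753 / 0.02079 = 2.2862
β_Durant = 0.02734 / 0.02079 = 1.3151
β_Ingram = 0.04439 / 0.02079 = 2.1352
β_P = Σ w_i β_i = 0.23×0.6041 + 0.12×0.2583 + 0.22×2.2862 + 0.24×1.3151 + 0.19×2.1352 = 1.3942
MRP = 12.57% − 3.63% = 8.94%
E(R_P) = R_f + β_P × MRP = 3.63% + 1.3942 × 8.94% = 16.09%

16.09%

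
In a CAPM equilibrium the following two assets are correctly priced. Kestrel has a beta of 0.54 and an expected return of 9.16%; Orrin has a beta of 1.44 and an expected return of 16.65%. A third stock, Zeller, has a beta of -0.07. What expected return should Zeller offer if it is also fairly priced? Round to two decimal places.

MRP (SML slope) = (16.65% − 9.16%) / (1.44 − 0.54) = 7.49% / 0.90 = 8.3222%
R_f (intercept) = 9.16% − 0.54 × 8.3222% = 4.6660%
E(R_Zeller) = R_f + β × MRP = 4.6660% + -0.07 × 8.3222% = 4.08%

4.08%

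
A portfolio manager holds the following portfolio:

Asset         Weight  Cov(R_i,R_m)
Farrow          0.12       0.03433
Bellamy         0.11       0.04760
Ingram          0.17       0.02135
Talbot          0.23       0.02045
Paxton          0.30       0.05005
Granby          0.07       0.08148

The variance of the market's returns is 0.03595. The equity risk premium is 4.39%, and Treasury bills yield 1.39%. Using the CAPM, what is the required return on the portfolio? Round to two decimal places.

β_Farrow = 0.03433 / 0.03595 = 0.9549
β_Bellamy = 0.04760 / 0.03595 = 1.3241
β_Ingram = 0.02135 / 0.03595 = 0.5939
β_Talbot = 0.02045 / 0.03595 = 0.5688
β_Paxton = 0.05005 / 0.03595 = 1.3922
β_Granby = 0.08148 / 0.03595 = 2.2665
β_P = Σ w_i β_i = 0.12×0.9549 + 0.11×1.3241 + 0.17×0.5939 + 0.23×0.5688 + 0.30×1.3922 + 0.07×2.2665 = 1.0683
E(R_P) = R_f + β_P × MRP = 1.39% + 1.0683 × 4.39% = 6.08%

6.08%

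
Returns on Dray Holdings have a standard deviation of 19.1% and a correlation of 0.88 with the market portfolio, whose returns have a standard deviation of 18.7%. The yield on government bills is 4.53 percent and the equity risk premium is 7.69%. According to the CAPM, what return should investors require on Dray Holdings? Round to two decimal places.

11.44%

β = ρ × σ_i / σ_m = 0.88 × 19.1% / 18.7% = 0.8988
E(R) = 4.53% + 0.8988 × 7.69% = 11.44%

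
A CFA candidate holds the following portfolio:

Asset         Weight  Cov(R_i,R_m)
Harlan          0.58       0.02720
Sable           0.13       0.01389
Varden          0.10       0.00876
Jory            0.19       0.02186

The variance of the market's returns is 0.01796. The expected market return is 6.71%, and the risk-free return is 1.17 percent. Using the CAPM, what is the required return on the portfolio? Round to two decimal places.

8.14%

β_Harlan = 0.02720 / 0.01796 = 1.5145
β_Sable = 0.01389 / 0.01796 = 0.7734
β_Varden = 0.00876 / 0.01796 = 0.4878
β_Jory = 0.02186 / 0.01796 = 1.2171
β_P = Σ w_i β_i = 0.58×1.5145 + 0.13×0.7734 + 0.10×0.4878 + 0.19×1.2171 = 1.2590
MRP = 6.71% − 1.17% = 5.54%
E(R_P) = R_f + β_P × MRP = 1.17% + 1.2590 × 5.54% = 8.14%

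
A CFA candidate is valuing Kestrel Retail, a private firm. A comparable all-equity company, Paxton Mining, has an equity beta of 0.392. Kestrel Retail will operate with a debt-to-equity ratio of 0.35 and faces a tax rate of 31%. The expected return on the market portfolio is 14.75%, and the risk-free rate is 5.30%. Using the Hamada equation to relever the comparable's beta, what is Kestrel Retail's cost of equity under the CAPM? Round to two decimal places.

β_L = β_U × [1 + (1 − t)(D/E)] = 0.392 × [1 + (1 − 0.31) × 0.35]
    = 0.392 × [1 + 0.69 × 0.35] = 0.392 × 1.2415 = 0.4867
MRP = 14.75% − 5.30% = 9.45%
E(R) = R_f + β_L × MRP = 5.30% + 0.4867 × 9.45% = 9.90%

9.90%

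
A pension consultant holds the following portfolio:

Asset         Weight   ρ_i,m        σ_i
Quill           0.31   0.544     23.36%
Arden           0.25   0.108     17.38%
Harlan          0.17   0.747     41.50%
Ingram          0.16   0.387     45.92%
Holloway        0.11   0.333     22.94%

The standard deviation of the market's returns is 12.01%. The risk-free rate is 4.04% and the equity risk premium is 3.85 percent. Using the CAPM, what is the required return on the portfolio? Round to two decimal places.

β_Quill = 0.544 × 23.36% / 12.01% = 1.0581
β_Arden = 0.108 × 17.38% / 12.01% = 0.1563
β_Harlan = 0.747 × 41.50% / 12.01% = 2.5812
β_Ingram = 0.387 × 45.92% / 12.01% = 1.4797
β_Holloway = 0.333 × 22.94% / 12.01% = 0.6361
β_P = Σ w_i β_i = 0.31×1.0581 + 0.25×0.1563 + 0.17×2.5812 + 0.16×1.4797 + 0.11×0.6361 = 1.1126
E(R_P) = R_f + β_P × MRP = 4.04% + 1.1126 × 3.85% = 8.32%

8.32%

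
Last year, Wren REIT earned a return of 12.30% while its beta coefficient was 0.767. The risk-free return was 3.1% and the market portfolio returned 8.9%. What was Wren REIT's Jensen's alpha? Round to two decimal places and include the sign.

Market excess return = 8.9% − 3.1% = 5.80%
CAPM benchmark = R_f + β(R_m − R_f) = 3.1% + 0.767 × 5.8% = 7.5486%
α = actual − benchmark = 12.30% − 7.5486% = +4.75%

+4.75%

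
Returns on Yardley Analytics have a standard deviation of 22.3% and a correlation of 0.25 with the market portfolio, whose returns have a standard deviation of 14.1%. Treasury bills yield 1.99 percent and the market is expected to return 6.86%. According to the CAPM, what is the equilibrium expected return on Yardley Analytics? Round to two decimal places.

β = ρ × σ_i / σ_m = 0.25 × 22.3% / 14.1% = 0.3954
MRP = 6.86% − 1.99% = 4.87%
E(R) = 1.99% + 0.3954 × 4.87% = 3.92%

3.92%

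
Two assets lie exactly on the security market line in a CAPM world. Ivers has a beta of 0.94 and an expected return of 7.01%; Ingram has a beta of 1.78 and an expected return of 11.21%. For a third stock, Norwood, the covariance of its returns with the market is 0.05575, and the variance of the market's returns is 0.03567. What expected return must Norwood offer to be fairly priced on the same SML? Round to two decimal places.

MRP = (11.21% − 7.01%) / (1.78 − 0.94) = 5.0000%
R_f = 7.01% − 0.94 × 5.0000% = 2.3100%
β_Norwood = Cov / Var(R_m) = 0.05575 / 0.03567 = 1.5629
E(R_Norwood) = R_f + β × MRP = 2.3100% + 1.5629 × 5.0000% = 10.12%

10.12%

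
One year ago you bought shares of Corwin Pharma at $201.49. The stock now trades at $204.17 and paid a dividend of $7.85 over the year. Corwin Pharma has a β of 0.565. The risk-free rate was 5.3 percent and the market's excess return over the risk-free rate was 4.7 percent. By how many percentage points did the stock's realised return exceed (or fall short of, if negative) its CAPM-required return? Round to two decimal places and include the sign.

Realised HPR = (P1 + D1 − P0) / P0 = (204.17 + 7.85 − 201.49) / 201.49 = 10.53 / 201.49 = 5.2261%
CAPM required = R_f + β·MRP = 5.3% + 0.565 × 4.7% = 7.9555%
α = realised − required = 5.2261% − 7.9555% = -2.73%

-2.73%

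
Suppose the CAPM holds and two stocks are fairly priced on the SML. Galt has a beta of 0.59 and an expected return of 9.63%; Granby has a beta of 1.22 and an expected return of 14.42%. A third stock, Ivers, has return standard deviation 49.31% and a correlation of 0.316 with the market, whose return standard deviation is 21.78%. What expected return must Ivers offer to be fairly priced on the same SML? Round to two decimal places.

MRP = (14.42% − 9.63%) / (1.22 − 0.59) = 7.6032%
R_f = 9.63% − 0.59 × 7.6032% = 5.1441%
β_Ivers = ρ·σ_i/σ_m = 0.316 × 49.31 / 21.78 = 0.7154
E(R_Ivers) = R_f + β × MRP = 5.1441% + 0.7154 × 7.6032% = 10.58%

10.58%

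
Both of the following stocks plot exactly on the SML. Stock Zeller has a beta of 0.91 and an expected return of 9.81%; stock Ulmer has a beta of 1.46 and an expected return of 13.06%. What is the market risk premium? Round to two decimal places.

Both satisfy E(R) = R_f + β·MRP, so the slope of the SML is
MRP = (13.06% − 9.81%) / (1.46 − 0.91) = 3.25% / 0.55 = 5.9091%

5.91%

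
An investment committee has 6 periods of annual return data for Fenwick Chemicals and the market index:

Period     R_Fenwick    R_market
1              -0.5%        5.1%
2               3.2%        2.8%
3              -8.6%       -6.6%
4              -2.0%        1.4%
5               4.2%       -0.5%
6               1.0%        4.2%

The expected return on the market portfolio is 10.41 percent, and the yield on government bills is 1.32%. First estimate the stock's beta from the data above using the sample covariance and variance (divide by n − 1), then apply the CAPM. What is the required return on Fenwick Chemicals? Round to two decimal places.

7.89%

Mean R_i = (-0.5 + 3.2 − 8.6 − 2.0 + 4.2 + 1.0) / 6 = -0.4500%
Mean R_m = (5.1 + 2.8 − 6.6 + 1.4 − 0.5 + 4.2) / 6 = 1.0667%
Σ(R_i − R̄_i)(R_m − R̄_m) = 65.3500  ⇒  Cov = 65.3500 / 5 = 13.0700
Σ(R_m − R̄_m)² = 90.4333  ⇒  Var(R_m) = 90.4333 / 5 = 18.0867
β = Cov / Var(R_m) = 13.0700 / 18.0867 = 0.7226
MRP = 10.41% − 1.32% = 9.09%
E(R) = R_f + β × MRP = 1.32% + 0.7226 × 9.09% = 7.89%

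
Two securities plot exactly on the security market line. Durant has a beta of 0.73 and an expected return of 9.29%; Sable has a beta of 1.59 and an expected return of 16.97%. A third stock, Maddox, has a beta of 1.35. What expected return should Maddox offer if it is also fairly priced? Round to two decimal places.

14.83%

MRP (SML slope) = (16.97% − 9.29%) / (1.59 − 0.73) = 7.68% / 0.86 = 8.9302%
R_f (intercept) = 9.29% − 0.73 × 8.9302% = 2.7710%
E(R_Maddox) = R_f + β × MRP = 2.7710% + 1.35 × 8.9302% = 14.83%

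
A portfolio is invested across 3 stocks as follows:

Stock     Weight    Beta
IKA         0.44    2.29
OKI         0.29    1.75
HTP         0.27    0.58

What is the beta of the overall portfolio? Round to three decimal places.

1.672

β_P = Σ w_i β_i = 0.44×2.29 + 0.29×1.75 + 0.27×0.58 = 1.6717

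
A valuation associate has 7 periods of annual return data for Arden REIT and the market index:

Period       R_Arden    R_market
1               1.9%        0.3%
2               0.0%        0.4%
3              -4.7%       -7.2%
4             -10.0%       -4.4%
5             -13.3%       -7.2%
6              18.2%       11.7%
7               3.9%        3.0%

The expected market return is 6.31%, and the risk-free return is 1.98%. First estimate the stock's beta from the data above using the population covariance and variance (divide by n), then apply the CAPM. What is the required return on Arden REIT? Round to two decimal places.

8.40%

Mean R_i = (1.9 + 0.0 − 4.7 − 10.0 − 13.3 + 18.2 + 3.9) / 7 = -0.5714%
Mean R_m = (0.3 + 0.4 − 7.2 − 4.4 − 7.2 + 11.7 + 3.0) / 7 = -0.4857%
Σ(R_i − R̄_i)(R_m − R̄_m) = 396.8671  ⇒  Cov = 396.8671 / 7 = 56.6953
Σ(R_m − R̄_m)² = 267.5286  ⇒  Var(R_m) = 267.5286 / 7 = 38.2184
β = Cov / Var(R_m) = 56.6953 / 38.2184 = 1.4835
MRP = 6.31% − 1.98% = 4.33%
E(R) = R_f + β × MRP = 1.98% + 1.4835 × 4.33% = 8.40%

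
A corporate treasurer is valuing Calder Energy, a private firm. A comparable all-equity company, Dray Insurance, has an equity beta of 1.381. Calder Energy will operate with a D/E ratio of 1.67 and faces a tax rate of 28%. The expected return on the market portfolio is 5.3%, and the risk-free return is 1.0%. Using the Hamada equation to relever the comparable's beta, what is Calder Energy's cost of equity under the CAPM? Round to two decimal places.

β_L = β_U × [1 + (1 − t)(D/E)] = 1.381 × [1 + (1 − 0.28) × 1.67]
    = 1.381 × [1 + 0.72 × 1.67] = 1.381 × 2.2024 = 3.0415
MRP = 5.3% − 1.0% = 4.30%
E(R) = R_f + β_L × MRP = 1.0% + 3.0415 × 4.3% = 14.08%

14.08%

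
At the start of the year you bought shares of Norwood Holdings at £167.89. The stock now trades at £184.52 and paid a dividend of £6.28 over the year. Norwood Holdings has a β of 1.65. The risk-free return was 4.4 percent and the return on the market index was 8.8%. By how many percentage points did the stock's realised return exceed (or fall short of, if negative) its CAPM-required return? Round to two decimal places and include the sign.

Realised HPR = (P1 + D1 − P0) / P0 = (184.52 + 6.28 − 167.89) / 167.89 = 22.91 / 167.89 = 13.6458%
MRP = 8.8% − 4.4% = 4.40%
CAPM required = R_f + β·MRP = 4.4% + 1.65 × 4.4% = 11.6600%
α = realised − required = 13.6458% − 11.6600% = +1.99%

+1.99%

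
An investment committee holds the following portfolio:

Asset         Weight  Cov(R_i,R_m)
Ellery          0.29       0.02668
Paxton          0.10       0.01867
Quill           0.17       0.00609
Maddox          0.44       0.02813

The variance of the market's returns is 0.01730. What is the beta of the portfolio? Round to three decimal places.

β_Ellery = 0.02668 / 0.01730 = 1.5422
β_Paxton = 0.01867 / 0.01730 = 1.0792
β_Quill = 0.00609 / 0.01730 = 0.3520
β_Maddox = 0.02813 / 0.01730 = 1.6260
β_P = Σ w_i β_i = 0.29×1.5422 + 0.10×1.0792 + 0.17×0.3520 + 0.44×1.6260 = 1.3304

1.330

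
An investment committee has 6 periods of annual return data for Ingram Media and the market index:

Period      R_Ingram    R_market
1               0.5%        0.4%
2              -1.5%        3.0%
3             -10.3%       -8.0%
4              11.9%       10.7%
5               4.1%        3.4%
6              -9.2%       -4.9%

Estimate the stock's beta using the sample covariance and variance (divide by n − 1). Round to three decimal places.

1.219

Mean R_i = (0.5 − 1.5 − 10.3 + 11.9 + 4.1 − 9.2) / 6 = -0.7500%
Mean R_m = (0.4 + 3.0 − 8.0 + 10.7 + 3.4 − 4.9) / 6 = 0.7667%
Σ(R_i − R̄_i)(R_m − R̄_m) = 267.9000  ⇒  Cov = 267.9000 / 5 = 53.5800
Σ(R_m − R̄_m)² = 219.6933  ⇒  Var(R_m) = 219.6933 / 5 = 43.9387
β = Cov / Var(R_m) = 53.5800 / 43.9387 = 1.2194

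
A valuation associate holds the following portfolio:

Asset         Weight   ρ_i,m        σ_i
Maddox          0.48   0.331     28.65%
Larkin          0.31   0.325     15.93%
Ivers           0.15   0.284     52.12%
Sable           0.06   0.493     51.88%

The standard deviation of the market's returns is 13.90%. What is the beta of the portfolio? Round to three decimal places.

β_Maddox = 0.331 × 28.65% / 13.90% = 0.6822
β_Larkin = 0.325 × 15.93% / 13.90% = 0.3725
β_Ivers = 0.284 × 52.12% / 13.90% = 1.0649
β_Sable = 0.493 × 51.88% / 13.90% = 1.8401
β_P = Σ w_i β_i = 0.48×0.6822 + 0.31×0.3725 + 0.15×1.0649 + 0.06×1.8401 = 0.7131

0.713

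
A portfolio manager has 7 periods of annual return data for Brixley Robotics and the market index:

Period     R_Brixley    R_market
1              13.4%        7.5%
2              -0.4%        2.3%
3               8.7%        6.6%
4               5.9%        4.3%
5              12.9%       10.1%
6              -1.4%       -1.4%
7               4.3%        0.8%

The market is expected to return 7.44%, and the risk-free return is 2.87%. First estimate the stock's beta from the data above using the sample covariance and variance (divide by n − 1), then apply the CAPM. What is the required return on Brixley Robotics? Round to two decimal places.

8.98%

Mean R_i = (13.4 − 0.4 + 8.7 + 5.9 + 12.9 − 1.4 + 4.3) / 7 = 6.2000%
Mean R_m = (7.5 + 2.3 + 6.6 + 4.3 + 10.1 − 1.4 + 0.8) / 7 = 4.3143%
Σ(R_i − R̄_i)(R_m − R̄_m) = 130.8200  ⇒  Cov = 130.8200 / 6 = 21.8033
Σ(R_m − R̄_m)² = 97.9086  ⇒  Var(R_m) = 97.9086 / 6 = 16.3181
β = Cov / Var(R_m) = 21.8033 / 16.3181 = 1.3361
MRP = 7.44% − 2.87% = 4.57%
E(R) = R_f + β × MRP = 2.87% + 1.3361 × 4.57% = 8.98%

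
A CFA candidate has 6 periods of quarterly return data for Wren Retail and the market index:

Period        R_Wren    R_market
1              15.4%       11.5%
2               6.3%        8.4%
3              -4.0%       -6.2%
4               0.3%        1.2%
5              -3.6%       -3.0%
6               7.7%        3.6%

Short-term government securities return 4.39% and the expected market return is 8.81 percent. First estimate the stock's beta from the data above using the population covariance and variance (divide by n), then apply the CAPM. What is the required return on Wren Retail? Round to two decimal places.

9.05%

Mean R_i = (15.4 + 6.3 − 4.0 + 0.3 − 3.6 + 7.7) / 6 = 3.6833%
Mean R_m = (11.5 + 8.4 − 6.2 + 1.2 − 3.0 + 3.6) / 6 = 2.5833%
Σ(R_i − R̄_i)(R_m − R̄_m) = 236.6083  ⇒  Cov = 236.6083 / 6 = 39.4347
Σ(R_m − R̄_m)² = 224.6083  ⇒  Var(R_m) = 224.6083 / 6 = 37.4347
β = Cov / Var(R_m) = 39.4347 / 37.4347 = 1.0534
MRP = 8.81% − 4.39% = 4.42%
E(R) = R_f + β × MRP = 4.39% + 1.0534 × 4.42% = 9.05%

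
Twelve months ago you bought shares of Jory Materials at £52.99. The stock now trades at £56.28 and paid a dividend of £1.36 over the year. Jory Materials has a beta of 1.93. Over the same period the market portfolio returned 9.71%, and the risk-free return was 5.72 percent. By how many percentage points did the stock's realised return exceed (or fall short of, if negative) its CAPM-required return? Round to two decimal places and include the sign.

-4.65%

Realised HPR = (P1 + D1 − P0) / P0 = (56.28 + 1.36 − 52.99) / 52.99 = 4.65 / 52.99 = 8.7752%
MRP = 9.71% − 5.72% = 3.99%
CAPM required = R_f + β·MRP = 5.72% + 1.93 × 3.99% = 13.4207%
α = realised − required = 8.7752% − 13.4207% = -4.65%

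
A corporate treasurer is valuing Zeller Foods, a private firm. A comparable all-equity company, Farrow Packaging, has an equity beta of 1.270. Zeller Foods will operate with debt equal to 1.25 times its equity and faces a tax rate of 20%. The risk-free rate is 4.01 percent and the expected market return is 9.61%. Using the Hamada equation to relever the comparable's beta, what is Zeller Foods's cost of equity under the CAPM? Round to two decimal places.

18.23%

β_L = β_U × [1 + (1 − t)(D/E)] = 1.270 × [1 + (1 − 0.20) × 1.25]
    = 1.270 × [1 + 0.80 × 1.25] = 1.270 × 2.0000 = 2.5400
MRP = 9.61% − 4.01% = 5.60%
E(R) = R_f + β_L × MRP = 4.01% + 2.5400 × 5.60% = 18.23%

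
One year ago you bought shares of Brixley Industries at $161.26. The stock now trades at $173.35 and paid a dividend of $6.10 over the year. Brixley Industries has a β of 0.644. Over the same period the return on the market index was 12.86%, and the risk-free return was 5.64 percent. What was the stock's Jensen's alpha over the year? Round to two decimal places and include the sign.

Realised HPR = (P1 + D1 − P0) / P0 = (173.35 + 6.10 − 161.26) / 161.26 = 18.19 / 161.26 = 11.2799%
MRP = 12.86% − 5.64% = 7.22%
CAPM required = R_f + β·MRP = 5.64% + 0.644 × 7.22% = 10.28968%
α = realised − required = 11.2799% − 10.28968% = +0.99%

+0.99%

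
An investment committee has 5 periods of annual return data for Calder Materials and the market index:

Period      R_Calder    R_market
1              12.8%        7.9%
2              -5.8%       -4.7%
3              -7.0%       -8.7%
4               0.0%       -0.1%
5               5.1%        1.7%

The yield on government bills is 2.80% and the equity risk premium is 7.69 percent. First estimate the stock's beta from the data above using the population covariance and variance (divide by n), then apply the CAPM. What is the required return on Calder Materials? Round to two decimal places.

12.50%

Mean R_i = (12.8 − 5.8 − 7.0 + 0.0 + 5.1) / 5 = 1.0200%
Mean R_m = (7.9 − 4.7 − 8.7 − 0.1 + 1.7) / 5 = -0.7800%
Σ(R_i − R̄_i)(R_m − R̄_m) = 201.9280  ⇒  Cov = 201.9280 / 5 = 40.3856
Σ(R_m − R̄_m)² = 160.0480  ⇒  Var(R_m) = 160.0480 / 5 = 32.0096
β = Cov / Var(R_m) = 40.3856 / 32.0096 = 1.2617
E(R) = R_f + β × MRP = 2.80% + 1.2617 × 7.69% = 12.50%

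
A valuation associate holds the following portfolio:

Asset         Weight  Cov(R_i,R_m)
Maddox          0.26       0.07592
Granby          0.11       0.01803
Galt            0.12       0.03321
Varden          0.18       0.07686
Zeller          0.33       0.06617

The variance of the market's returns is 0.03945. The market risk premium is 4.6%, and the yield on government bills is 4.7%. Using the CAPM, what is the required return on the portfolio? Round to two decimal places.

β_Maddox = 0.07592 / 0.03945 = 1.9245
β_Granby = 0.01803 / 0.03945 = 0.4570
β_Galt = 0.03321 / 0.03945 = 0.8418
β_Varden = 0.07686 / 0.03945 = 1.9483
β_Zeller = 0.06617 / 0.03945 = 1.6773
β_P = Σ w_i β_i = 0.26×1.9245 + 0.11×0.4570 + 0.12×0.8418 + 0.18×1.9483 + 0.33×1.6773 = 1.5559
E(R_P) = R_f + β_P × MRP = 4.7% + 1.5559 × 4.6% = 11.86%

11.86%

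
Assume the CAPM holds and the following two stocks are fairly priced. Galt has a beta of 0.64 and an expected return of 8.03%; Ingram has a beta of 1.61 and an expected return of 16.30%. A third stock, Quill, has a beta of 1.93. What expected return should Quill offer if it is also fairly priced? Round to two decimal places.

MRP (SML slope) = (16.30% − 8.03%) / (1.61 − 0.64) = 8.27% / 0.97 = 8.5258%
R_f (intercept) = 8.03% − 0.64 × 8.5258% = 2.5735%
E(R_Quill) = R_f + β × MRP = 2.5735% + 1.93 × 8.5258% = 19.03%

19.03%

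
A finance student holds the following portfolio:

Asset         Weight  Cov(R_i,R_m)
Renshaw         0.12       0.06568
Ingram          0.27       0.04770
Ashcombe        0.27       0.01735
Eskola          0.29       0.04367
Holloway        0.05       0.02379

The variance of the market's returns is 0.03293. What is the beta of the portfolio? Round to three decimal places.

1.193

β_Renshaw = 0.06568 / 0.03293 = 1.9945
β_Ingram = 0.04770 / 0.03293 = 1.4485
β_Ashcombe = 0.01735 / 0.03293 = 0.5269
β_Eskola = 0.04367 / 0.03293 = 1.3261
β_Holloway = 0.02379 / 0.03293 = 0.7224
β_P = Σ w_i β_i = 0.12×1.9945 + 0.27×1.4485 + 0.27×0.5269 + 0.29×1.3261 + 0.05×0.7224 = 1.1934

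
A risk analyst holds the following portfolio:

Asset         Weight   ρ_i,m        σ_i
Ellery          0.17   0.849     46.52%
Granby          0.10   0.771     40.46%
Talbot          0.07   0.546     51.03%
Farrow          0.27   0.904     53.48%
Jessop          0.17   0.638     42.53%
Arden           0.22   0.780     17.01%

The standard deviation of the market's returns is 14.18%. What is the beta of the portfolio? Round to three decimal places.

β_Ellery = 0.849 × 46.52% / 14.18% = 2.7853
β_Granby = 0.771 × 40.46% / 14.18% = 2.1999
β_Talbot = 0.546 × 51.03% / 14.18% = 1.9649
β_Farrow = 0.904 × 53.48% / 14.18% = 3.4094
β_Jessop = 0.638 × 42.53% / 14.18% = 1.9136
β_Arden = 0.780 × 17.01% / 14.18% = 0.9357
β_P = Σ w_i β_i = 0.17×2.7853 + 0.10×2.1999 + 0.07×1.9649 + 0.27×3.4094 + 0.17×1.9136 + 0.22×0.9357 = 2.2827

2.283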